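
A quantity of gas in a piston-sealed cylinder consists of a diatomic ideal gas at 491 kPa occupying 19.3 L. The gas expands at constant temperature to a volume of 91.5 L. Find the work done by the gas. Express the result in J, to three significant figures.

W ≈ 14700 J

Isothermal: W = nRT ln(V₂/V₁) = P₁V₁ ln(V₂/V₁).
P₁V₁ = (491 kPa)(19.3 L) = 9476 J.
W = 9476 × ln(91.5/19.3) = 9476 × 1.556
W_by_gas = 14747 J.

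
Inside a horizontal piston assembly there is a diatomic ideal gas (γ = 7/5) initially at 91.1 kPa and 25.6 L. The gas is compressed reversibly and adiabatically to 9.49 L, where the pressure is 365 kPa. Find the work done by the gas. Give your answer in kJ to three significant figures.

Adiabatic: W = (P₁V₁ − P₂V₂)/(γ − 1) with γ = 7/5.
P₁V₁ = 2332 J, P₂V₂ = 3464 J.
W = (2332 − 3464) / 0.4 = -2829 J.

W ≈ -2.83 kJ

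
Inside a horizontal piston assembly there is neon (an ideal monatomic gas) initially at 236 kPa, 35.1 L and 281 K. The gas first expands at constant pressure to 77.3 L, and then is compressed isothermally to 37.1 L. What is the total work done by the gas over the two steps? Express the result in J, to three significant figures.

Step 1 (isobaric): W = PΔV = (236 kPa)(77.3 − 35.1 L) = 9959 J.
After step 1: P = 236 kPa, V = 77.3 L, T = 618.8 K.
Step 2 (isothermal): W = P₁V₁ ln(V₂/V₁) = (18243) ln(37.1/77.3) = -13392 J.
W_total = 9959 − 13392 = -3432 J.

W_total ≈ -3430 J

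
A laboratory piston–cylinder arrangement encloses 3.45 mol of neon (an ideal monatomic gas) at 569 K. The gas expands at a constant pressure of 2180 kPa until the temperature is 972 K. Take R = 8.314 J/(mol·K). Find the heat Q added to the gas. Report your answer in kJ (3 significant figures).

Isobaric: W = nRΔT = (3.45)(8.314)(403) = 11559 J.
ΔU = nCᵥΔT with Cᵥ = 3R/2: ΔU = (3.45)(12.47)(403) = 17339 J.
Q = ΔU + W = 17339 + 11559 = 28898 J.

Q ≈ 28.9 kJ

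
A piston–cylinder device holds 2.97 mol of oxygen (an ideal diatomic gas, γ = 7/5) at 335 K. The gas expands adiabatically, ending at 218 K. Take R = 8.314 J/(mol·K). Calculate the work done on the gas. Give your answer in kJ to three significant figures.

W ≈ -7.22 kJ

Adiabatic ⇒ Q = 0, so W_by = −ΔU = nCᵥ(T₁ − T₂).
Cᵥ = 5R/2 = 20.79 J/(mol·K).
W = (2.97)(20.79)(335 − 218) = 7223 J.
Work on gas = −W_by = -7223 J.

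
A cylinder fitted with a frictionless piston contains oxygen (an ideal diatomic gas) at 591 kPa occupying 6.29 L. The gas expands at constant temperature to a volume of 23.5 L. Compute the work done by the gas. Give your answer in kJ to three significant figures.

Isothermal: W = nRT ln(V₂/V₁) = P₁V₁ ln(V₂/V₁).
P₁V₁ = (591 kPa)(6.29 L) = 3717 J.
W = 3717 × ln(23.5/6.29) = 3717 × 1.318
W_by_gas = 4900 J.

W ≈ 4.90 kJ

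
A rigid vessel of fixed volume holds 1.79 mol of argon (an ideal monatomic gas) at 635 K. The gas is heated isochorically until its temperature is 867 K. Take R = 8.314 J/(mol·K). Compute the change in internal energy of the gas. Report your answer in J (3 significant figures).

Constant volume ⇒ W = 0, so Q = ΔU = nCᵥΔT with Cᵥ = 3R/2 = 12.47 J/(mol·K).
ΔU = (1.79)(12.47)(867 − 635) = 5179 J.

ΔU ≈ 5180 J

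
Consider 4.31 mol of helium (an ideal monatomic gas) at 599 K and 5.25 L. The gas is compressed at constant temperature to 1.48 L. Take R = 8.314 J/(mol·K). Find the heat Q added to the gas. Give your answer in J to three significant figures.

Q ≈ -27200 J

Isothermal ⇒ ΔU = 0, so Q = W = nRT ln(V₂/V₁).
Q = (4.31)(8.314)(599) ln(1.48/5.25) = 21464 × -1.266 = -27178 J.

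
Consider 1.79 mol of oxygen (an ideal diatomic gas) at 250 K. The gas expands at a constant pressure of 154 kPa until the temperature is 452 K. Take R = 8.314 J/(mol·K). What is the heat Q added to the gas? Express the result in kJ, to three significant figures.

Isobaric: W = nRΔT = (1.79)(8.314)(202) = 3006 J.
ΔU = nCᵥΔT with Cᵥ = 5R/2: ΔU = (1.79)(20.79)(202) = 7515 J.
Q = ΔU + W = 7515 + 3006 = 10522 J.

Q ≈ 10.5 kJ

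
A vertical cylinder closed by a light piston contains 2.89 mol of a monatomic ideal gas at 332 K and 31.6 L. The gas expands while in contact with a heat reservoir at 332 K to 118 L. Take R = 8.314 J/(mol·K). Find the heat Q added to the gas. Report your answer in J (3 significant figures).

Q ≈ 10500 J

Isothermal ⇒ ΔU = 0, so Q = W = nRT ln(V₂/V₁).
Q = (2.89)(8.314)(332) ln(118/31.6) = 7977 × 1.318 = 10510 J.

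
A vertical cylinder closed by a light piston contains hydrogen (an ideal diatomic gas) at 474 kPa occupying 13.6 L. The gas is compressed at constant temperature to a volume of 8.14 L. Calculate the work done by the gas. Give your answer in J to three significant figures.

Isothermal: W = nRT ln(V₂/V₁) = P₁V₁ ln(V₂/V₁).
P₁V₁ = (474 kPa)(13.6 L) = 6446 J.
W = 6446 × ln(8.14/13.6) = 6446 × -0.5133
W_by_gas = -3309 J.

W ≈ -3310 J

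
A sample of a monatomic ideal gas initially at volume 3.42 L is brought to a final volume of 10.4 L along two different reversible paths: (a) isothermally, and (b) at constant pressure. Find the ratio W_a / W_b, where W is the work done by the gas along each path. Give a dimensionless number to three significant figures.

Path (a) isothermal: W = P₁V₁ ln(V₂/V₁) → W_a/(P₁V₁) = 1.112.
Path (b) isobaric: W = P₁(V₂ − V₁) → W_b/(P₁V₁) = 2.041.
W_a / W_b = 1.112 / 2.041 = 0.5449.

W_a / W_b ≈ 0.545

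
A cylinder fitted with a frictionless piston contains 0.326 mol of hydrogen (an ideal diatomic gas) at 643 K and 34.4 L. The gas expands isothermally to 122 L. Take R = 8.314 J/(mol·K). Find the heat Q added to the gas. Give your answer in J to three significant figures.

Isothermal ⇒ ΔU = 0, so Q = W = nRT ln(V₂/V₁).
Q = (0.326)(8.314)(643) ln(122/34.4) = 1743 × 1.266 = 2206 J.

Q ≈ 2210 J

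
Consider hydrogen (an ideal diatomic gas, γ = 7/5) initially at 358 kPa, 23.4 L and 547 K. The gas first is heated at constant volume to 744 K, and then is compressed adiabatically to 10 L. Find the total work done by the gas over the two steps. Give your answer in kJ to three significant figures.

Step 1 (isochoric): W = 0 (constant volume).
After step 1: P = 486.9 kPa (V unchanged).
Step 2 (adiabatic): W = (P₁V₁ − P₂V₂)/(γ−1) = (11394 − 16009)/0.4 = -11538 J.
W_total = 0 − 11538 = -11538 J.

W_total ≈ -11.5 kJ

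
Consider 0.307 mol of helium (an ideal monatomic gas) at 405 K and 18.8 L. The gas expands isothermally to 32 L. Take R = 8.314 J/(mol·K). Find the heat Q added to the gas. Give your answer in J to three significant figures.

Isothermal ⇒ ΔU = 0, so Q = W = nRT ln(V₂/V₁).
Q = (0.307)(8.314)(405) ln(32/18.8) = 1034 × 0.5319 = 549.8 J.

Q ≈ 550 J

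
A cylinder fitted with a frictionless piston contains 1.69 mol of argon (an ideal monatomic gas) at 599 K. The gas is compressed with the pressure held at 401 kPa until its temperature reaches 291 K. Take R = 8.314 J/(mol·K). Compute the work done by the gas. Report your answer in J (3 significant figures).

Isobaric: W = P ΔV = nR ΔT.
W = (1.69)(8.314)(291 − 599) = -4328 J.

W ≈ -4330 J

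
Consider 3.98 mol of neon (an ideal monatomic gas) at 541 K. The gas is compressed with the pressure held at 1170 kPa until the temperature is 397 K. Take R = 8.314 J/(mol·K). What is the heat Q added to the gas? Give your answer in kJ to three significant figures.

Isobaric: W = nRΔT = (3.98)(8.314)(-144) = -4765 J.
ΔU = nCᵥΔT with Cᵥ = 3R/2: ΔU = (3.98)(12.47)(-144) = -7147 J.
Q = ΔU + W = -7147 − 4765 = -11912 J.

Q ≈ -11.9 kJ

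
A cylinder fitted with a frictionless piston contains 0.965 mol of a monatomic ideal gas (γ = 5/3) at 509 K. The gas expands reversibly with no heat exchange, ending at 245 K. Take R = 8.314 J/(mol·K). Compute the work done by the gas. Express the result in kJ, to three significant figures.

W ≈ 3.18 kJ

Adiabatic ⇒ Q = 0, so W_by = −ΔU = nCᵥ(T₁ − T₂).
Cᵥ = 3R/2 = 12.47 J/(mol·K).
W = (0.965)(12.47)(509 − 245) = 3177 J.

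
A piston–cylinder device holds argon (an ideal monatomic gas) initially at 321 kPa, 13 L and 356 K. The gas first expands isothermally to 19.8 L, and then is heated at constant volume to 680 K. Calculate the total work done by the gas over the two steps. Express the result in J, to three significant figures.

Step 1 (isothermal): W = P₁V₁ ln(V₂/V₁) = (4173) ln(19.8/13) = 1756 J.
Step 2 (isochoric): W = 0 (constant volume).
W_total = 1756 + 0 = 1756 J.

W_total ≈ 1760 J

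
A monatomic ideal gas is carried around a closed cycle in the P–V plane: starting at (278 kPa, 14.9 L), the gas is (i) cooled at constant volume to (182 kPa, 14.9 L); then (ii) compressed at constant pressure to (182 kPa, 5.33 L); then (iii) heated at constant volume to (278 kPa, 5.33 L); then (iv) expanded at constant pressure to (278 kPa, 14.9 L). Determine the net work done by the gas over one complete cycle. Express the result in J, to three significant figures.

W_net ≈ 919 J

Constant-volume legs do no work.
W(ii) = (182)(5.33 − 14.9) = -1742 J; W(iv) = (278)(14.9 − 5.33) = 2660 J.
W_net = -1742 + 2660 = 918.7 J (the clockwise enclosed area).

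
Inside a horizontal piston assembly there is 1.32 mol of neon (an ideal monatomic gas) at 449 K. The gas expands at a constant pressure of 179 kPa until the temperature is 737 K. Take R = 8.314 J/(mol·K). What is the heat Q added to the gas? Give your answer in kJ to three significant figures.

Isobaric: W = nRΔT = (1.32)(8.314)(288) = 3161 J.
ΔU = nCᵥΔT with Cᵥ = 3R/2: ΔU = (1.32)(12.47)(288) = 4741 J.
Q = ΔU + W = 4741 + 3161 = 7902 J.

Q ≈ 7.90 kJ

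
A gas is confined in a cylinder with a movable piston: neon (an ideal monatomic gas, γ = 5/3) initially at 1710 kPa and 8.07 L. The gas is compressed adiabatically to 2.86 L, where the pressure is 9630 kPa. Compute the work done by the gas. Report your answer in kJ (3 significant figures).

Adiabatic: W = (P₁V₁ − P₂V₂)/(γ − 1) with γ = 5/3.
P₁V₁ = 13800 J, P₂V₂ = 27542 J.
W = (13800 − 27542) / 0.6667 = -20613 J.

W ≈ -20.6 kJ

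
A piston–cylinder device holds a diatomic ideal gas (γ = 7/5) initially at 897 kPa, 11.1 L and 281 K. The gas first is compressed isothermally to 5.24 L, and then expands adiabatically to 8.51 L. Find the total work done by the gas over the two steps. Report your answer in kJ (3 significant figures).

Step 1 (isothermal): W = P₁V₁ ln(V₂/V₁) = (9957) ln(5.24/11.1) = -7474 J.
After step 1: P = 1900 kPa, V = 5.24 L, T = 281 K.
Step 2 (adiabatic): W = (P₁V₁ − P₂V₂)/(γ−1) = (9957 − 8201)/0.4 = 4389 J.
W_total = -7474 + 4389 = -3085 J.

W_total ≈ -3.08 kJ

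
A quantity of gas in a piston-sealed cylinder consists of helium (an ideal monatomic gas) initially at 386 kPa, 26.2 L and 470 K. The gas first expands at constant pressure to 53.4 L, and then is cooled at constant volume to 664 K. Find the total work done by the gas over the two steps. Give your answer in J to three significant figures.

Step 1 (isobaric): W = PΔV = (386 kPa)(53.4 − 26.2 L) = 10499 J.
Step 2 (isochoric): W = 0 (constant volume).
W_total = 10499 + 0 = 10499 J.

W_total ≈ 10500 J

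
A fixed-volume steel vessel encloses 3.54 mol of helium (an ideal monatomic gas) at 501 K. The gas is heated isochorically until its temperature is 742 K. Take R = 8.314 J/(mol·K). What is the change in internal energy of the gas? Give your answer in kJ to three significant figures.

ΔU ≈ 10.6 kJ

Constant volume ⇒ W = 0, so Q = ΔU = nCᵥΔT with Cᵥ = 3R/2 = 12.47 J/(mol·K).
ΔU = (3.54)(12.47)(742 − 501) = 10640 J.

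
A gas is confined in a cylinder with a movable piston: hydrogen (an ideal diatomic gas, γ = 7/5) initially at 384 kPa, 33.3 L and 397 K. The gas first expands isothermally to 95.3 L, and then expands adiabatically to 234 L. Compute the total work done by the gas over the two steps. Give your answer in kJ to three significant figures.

Step 1 (isothermal): W = P₁V₁ ln(V₂/V₁) = (12787) ln(95.3/33.3) = 13445 J.
After step 1: P = 134.2 kPa, V = 95.3 L, T = 397 K.
Step 2 (adiabatic): W = (P₁V₁ − P₂V₂)/(γ−1) = (12787 − 8927)/0.4 = 9649 J.
W_total = 13445 + 9649 = 23095 J.

W_total ≈ 23.1 kJ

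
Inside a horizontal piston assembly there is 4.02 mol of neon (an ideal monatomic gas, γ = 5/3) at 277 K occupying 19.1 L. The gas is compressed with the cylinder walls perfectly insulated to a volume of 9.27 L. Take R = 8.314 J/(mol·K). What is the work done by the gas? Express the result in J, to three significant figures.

Adiabatic: TV^(γ−1) = const with γ = 5/3.
T₂ = T₁ (V₁/V₂)^(γ−1) = 277 × (19.1/9.27)^0.667 = 277 × 1.619 = 448.5 K.
W_by = nCᵥ(T₁ − T₂) = (4.02)(12.47)(277 − 448.5) = -8599 J.

W ≈ -8600 J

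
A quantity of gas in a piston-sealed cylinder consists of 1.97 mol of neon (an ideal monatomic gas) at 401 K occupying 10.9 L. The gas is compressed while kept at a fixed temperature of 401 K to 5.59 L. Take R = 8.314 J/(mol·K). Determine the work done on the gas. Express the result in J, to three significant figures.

W ≈ 4390 J

Isothermal: W = nRT ln(V₂/V₁).
W = (1.97)(8.314)(401) × ln(5.59/10.9)
  = 6568 × -0.6678
W_by_gas = -4386 J; work on gas = −W_by = 4386 J.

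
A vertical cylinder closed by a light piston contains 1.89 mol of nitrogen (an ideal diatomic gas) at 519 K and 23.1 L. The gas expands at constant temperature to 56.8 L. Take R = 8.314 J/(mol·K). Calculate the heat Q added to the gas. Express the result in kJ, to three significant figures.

Q ≈ 7.34 kJ

Isothermal ⇒ ΔU = 0, so Q = W = nRT ln(V₂/V₁).
Q = (1.89)(8.314)(519) ln(56.8/23.1) = 8155 × 0.8997 = 7337 J.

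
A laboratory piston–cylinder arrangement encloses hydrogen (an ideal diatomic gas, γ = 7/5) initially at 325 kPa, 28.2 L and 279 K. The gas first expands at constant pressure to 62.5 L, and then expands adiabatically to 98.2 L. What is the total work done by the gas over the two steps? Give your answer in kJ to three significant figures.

W_total ≈ 19.5 kJ

Step 1 (isobaric): W = PΔV = (325 kPa)(62.5 − 28.2 L) = 11147 J.
After step 1: P = 325 kPa, V = 62.5 L, T = 618.4 K.
Step 2 (adiabatic): W = (P₁V₁ − P₂V₂)/(γ−1) = (20312 − 16954)/0.4 = 8396 J.
W_total = 11147 + 8396 = 19544 J.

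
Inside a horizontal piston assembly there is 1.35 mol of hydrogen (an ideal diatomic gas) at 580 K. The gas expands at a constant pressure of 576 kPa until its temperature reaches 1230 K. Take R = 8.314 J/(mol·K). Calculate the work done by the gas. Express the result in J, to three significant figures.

W ≈ 7300 J

Isobaric: W = P ΔV = nR ΔT.
W = (1.35)(8.314)(1230 − 580) = 7296 J.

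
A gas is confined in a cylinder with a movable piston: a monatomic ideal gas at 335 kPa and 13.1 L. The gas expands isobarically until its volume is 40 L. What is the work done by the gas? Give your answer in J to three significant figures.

Isobaric: W = P ΔV.
W = (335 kPa)(40 − 13.1 L) = (335)(26.9) = 9012 J.

W ≈ 9010 J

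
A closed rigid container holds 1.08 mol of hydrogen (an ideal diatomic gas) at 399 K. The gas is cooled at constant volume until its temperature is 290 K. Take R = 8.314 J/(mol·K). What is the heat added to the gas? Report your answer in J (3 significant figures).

Constant volume ⇒ W = 0, so Q = ΔU = nCᵥΔT with Cᵥ = 5R/2 = 20.79 J/(mol·K).
ΔU = (1.08)(20.79)(290 − 399) = -2447 J.

Q ≈ -2450 J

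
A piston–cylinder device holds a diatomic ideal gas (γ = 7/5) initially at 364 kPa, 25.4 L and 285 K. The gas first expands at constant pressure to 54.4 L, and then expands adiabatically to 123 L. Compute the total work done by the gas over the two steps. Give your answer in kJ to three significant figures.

W_total ≈ 24.3 kJ

Step 1 (isobaric): W = PΔV = (364 kPa)(54.4 − 25.4 L) = 10556 J.
After step 1: P = 364 kPa, V = 54.4 L, T = 610.4 K.
Step 2 (adiabatic): W = (P₁V₁ − P₂V₂)/(γ−1) = (19802 − 14288)/0.4 = 13783 J.
W_total = 10556 + 13783 = 24339 J.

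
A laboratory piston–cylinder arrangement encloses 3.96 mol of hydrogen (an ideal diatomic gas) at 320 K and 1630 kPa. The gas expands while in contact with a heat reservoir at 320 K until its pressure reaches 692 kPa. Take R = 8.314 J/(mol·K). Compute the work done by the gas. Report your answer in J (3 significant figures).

W ≈ 9030 J

Isothermal process: W = nRT ln(V₂/V₁) = nRT ln(P₁/P₂).
W = (3.96)(8.314)(320) × ln(1630/692)
  = 10536 × ln(2.355) = 10536 × 0.8567
W_by_gas = 9026 J.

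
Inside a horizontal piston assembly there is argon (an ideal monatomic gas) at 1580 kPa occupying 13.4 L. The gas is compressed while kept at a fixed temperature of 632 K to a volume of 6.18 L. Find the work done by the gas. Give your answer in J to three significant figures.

Isothermal: W = nRT ln(V₂/V₁) = P₁V₁ ln(V₂/V₁).
P₁V₁ = (1580 kPa)(13.4 L) = 21172 J.
W = 21172 × ln(6.18/13.4) = 21172 × -0.7739
W_by_gas = -16386 J.

W ≈ -16400 J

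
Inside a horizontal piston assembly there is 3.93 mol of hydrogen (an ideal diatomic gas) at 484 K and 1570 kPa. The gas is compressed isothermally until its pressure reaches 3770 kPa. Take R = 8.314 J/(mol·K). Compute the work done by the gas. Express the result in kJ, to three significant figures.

Isothermal process: W = nRT ln(V₂/V₁) = nRT ln(P₁/P₂).
W = (3.93)(8.314)(484) × ln(1570/3770)
  = 15814 × ln(0.4164) = 15814 × -0.876
W_by_gas = -13853 J.

W ≈ -13.9 kJ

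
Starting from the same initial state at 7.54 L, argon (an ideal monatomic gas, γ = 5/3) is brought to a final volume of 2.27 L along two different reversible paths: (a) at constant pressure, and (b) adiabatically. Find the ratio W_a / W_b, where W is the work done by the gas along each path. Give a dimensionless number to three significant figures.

Path (a) isobaric: W = P₁(V₂ − V₁) → W_a/(P₁V₁) = -0.6989.
Path (b) adiabatic: W = P₁V₁(1 − (V₁/V₂)^(γ−1))/(γ−1) → W_b/(P₁V₁) = -1.839.
W_a / W_b = -0.6989 / -1.839 = 0.38.

W_a / W_b ≈ 0.380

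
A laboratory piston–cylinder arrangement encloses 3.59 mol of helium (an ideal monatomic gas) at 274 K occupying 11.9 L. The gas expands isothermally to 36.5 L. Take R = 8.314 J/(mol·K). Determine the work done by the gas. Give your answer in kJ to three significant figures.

Isothermal: W = nRT ln(V₂/V₁).
W = (3.59)(8.314)(274) × ln(36.5/11.9)
  = 8178 × 1.121
W_by_gas = 9166 J.

W ≈ 9.17 kJ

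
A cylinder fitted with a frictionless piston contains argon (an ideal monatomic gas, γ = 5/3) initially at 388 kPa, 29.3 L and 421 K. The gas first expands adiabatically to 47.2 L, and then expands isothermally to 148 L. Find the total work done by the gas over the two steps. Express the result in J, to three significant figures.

W_total ≈ 14100 J

Step 1 (adiabatic): W = (P₁V₁ − P₂V₂)/(γ−1) = (11368 − 8273)/0.667 = 4643 J.
After step 1: P = 175.3 kPa, V = 47.2 L, T = 306.4 K.
Step 2 (isothermal): W = P₁V₁ ln(V₂/V₁) = (8273) ln(148/47.2) = 9454 J.
W_total = 4643 + 9454 = 14098 J.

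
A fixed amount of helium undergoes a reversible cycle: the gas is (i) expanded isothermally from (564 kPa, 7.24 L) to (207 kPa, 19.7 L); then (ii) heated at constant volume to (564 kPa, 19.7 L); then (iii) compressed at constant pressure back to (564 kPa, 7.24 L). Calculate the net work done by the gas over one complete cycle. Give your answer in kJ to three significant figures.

Leg (i): W = PᵢVᵢ ln(V_f/Vᵢ) = (4083) ln(19.7/7.24) = 4087 J.
Leg (ii): W = 0.
Leg (iii): W = PΔV = (564)(7.24 − 19.7) = -7027 J.
W_net = 4087 − 7027 = -2940 J.

W_net ≈ -2.94 kJ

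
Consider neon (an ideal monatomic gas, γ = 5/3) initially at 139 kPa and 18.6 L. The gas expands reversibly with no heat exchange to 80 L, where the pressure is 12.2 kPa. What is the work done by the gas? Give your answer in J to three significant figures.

Adiabatic: W = (P₁V₁ − P₂V₂)/(γ − 1) with γ = 5/3.
P₁V₁ = 2585 J, P₂V₂ = 976 J.
W = (2585 − 976) / 0.6667 = 2414 J.

W ≈ 2410 J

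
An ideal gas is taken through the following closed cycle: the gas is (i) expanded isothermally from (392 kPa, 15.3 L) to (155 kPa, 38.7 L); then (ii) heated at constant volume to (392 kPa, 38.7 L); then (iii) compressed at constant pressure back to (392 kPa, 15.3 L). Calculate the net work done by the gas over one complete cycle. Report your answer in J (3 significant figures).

W_net ≈ -3610 J

Leg (i): W = PᵢVᵢ ln(V_f/Vᵢ) = (5998) ln(38.7/15.3) = 5566 J.
Leg (ii): W = 0.
Leg (iii): W = PΔV = (392)(15.3 − 38.7) = -9173 J.
W_net = 5566 − 9173 = -3607 J.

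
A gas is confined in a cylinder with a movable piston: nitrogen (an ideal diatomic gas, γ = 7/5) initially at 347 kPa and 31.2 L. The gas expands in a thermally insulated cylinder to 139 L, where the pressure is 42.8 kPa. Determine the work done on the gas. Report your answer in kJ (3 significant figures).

W ≈ -12.2 kJ

Adiabatic: W = (P₁V₁ − P₂V₂)/(γ − 1) with γ = 7/5.
P₁V₁ = 10826 J, P₂V₂ = 5949 J.
W = (10826 − 5949) / 0.4 = 12193 J.
Work on gas = −W_by = -12193 J.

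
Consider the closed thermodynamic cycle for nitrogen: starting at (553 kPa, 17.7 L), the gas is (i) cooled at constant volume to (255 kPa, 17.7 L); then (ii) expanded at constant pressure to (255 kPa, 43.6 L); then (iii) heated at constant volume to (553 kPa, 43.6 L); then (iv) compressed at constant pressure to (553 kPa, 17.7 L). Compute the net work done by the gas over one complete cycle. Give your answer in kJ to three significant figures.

Constant-volume legs do no work.
W(ii) = (255)(43.6 − 17.7) = 6605 J; W(iv) = (553)(17.7 − 43.6) = -14323 J.
W_net = 6605 − 14323 = -7718 J (the counter-clockwise enclosed area).

W_net ≈ -7.72 kJ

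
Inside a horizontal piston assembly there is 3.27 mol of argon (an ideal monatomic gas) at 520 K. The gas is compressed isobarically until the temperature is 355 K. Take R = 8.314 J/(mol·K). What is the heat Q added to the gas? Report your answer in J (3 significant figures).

Isobaric: W = nRΔT = (3.27)(8.314)(-165) = -4486 J.
ΔU = nCᵥΔT with Cᵥ = 3R/2: ΔU = (3.27)(12.47)(-165) = -6729 J.
Q = ΔU + W = -6729 − 4486 = -11215 J.

Q ≈ -11200 J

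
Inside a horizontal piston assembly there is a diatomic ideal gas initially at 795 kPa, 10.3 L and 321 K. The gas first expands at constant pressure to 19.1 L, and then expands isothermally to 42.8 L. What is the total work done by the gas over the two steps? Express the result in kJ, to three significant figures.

Step 1 (isobaric): W = PΔV = (795 kPa)(19.1 − 10.3 L) = 6996 J.
After step 1: P = 795 kPa, V = 19.1 L, T = 595.3 K.
Step 2 (isothermal): W = P₁V₁ ln(V₂/V₁) = (15185) ln(42.8/19.1) = 12252 J.
W_total = 6996 + 12252 = 19248 J.

W_total ≈ 19.2 kJ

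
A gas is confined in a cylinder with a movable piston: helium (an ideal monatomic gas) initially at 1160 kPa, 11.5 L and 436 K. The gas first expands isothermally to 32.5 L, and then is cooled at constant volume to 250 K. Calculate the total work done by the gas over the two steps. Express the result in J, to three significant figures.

W_total ≈ 13900 J

Step 1 (isothermal): W = P₁V₁ ln(V₂/V₁) = (13340) ln(32.5/11.5) = 13859 J.
Step 2 (isochoric): W = 0 (constant volume).
W_total = 13859 + 0 = 13859 J.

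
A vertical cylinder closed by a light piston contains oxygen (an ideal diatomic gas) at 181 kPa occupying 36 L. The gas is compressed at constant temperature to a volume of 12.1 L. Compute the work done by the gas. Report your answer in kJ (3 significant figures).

Isothermal: W = nRT ln(V₂/V₁) = P₁V₁ ln(V₂/V₁).
P₁V₁ = (181 kPa)(36 L) = 6516 J.
W = 6516 × ln(12.1/36) = 6516 × -1.09
W_by_gas = -7104 J.

W ≈ -7.10 kJ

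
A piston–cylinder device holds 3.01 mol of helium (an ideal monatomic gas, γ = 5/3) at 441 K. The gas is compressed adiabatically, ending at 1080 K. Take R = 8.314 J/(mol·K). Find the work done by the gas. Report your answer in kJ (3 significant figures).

Adiabatic ⇒ Q = 0, so W_by = −ΔU = nCᵥ(T₁ − T₂).
Cᵥ = 3R/2 = 12.47 J/(mol·K).
W = (3.01)(12.47)(441 − 1080) = -23987 J.

W ≈ -24.0 kJ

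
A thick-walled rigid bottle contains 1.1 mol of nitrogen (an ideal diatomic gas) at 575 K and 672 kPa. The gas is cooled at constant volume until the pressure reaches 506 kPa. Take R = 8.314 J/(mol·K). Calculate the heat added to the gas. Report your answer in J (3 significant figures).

Q ≈ -3250 J

Constant volume ⇒ W = 0, so Q = ΔU = nCᵥΔT with Cᵥ = 5R/2 = 20.79 J/(mol·K).
At constant V, T₂/T₁ = P₂/P₁ ⇒ ΔT = T₁(P₂/P₁ − 1) = 575·(506/672 − 1) = -142 K.
ΔU = (1.1)(20.79)(-142) = -3248 J.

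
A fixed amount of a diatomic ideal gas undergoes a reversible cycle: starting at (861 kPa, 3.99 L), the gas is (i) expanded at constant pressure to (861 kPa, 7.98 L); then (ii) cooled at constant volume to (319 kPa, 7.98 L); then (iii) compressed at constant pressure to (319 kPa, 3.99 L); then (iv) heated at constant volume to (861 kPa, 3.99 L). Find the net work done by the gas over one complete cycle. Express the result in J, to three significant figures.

W_net ≈ 2160 J

Constant-volume legs do no work.
W(i) = (861)(7.98 − 3.99) = 3435 J; W(iii) = (319)(3.99 − 7.98) = -1273 J.
W_net = 3435 − 1273 = 2163 J (the clockwise enclosed area).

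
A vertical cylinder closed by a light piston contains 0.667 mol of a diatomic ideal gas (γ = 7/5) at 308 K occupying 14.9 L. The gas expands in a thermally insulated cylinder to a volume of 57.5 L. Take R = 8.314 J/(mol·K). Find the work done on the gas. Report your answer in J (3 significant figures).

Adiabatic: TV^(γ−1) = const with γ = 7/5.
T₂ = T₁ (V₁/V₂)^(γ−1) = 308 × (14.9/57.5)^0.4 = 308 × 0.5826 = 179.5 K.
W_by = nCᵥ(T₁ − T₂) = (0.667)(20.79)(308 − 179.5) = 1782 J.
Work on gas = −W_by = -1782 J.

W ≈ -1780 J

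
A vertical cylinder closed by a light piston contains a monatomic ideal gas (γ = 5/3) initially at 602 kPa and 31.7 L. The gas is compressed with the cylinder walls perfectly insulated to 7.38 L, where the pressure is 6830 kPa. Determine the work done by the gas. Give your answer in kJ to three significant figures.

Adiabatic: W = (P₁V₁ − P₂V₂)/(γ − 1) with γ = 5/3.
P₁V₁ = 19083 J, P₂V₂ = 50405 J.
W = (19083 − 50405) / 0.6667 = -46983 J.

W ≈ -47.0 kJ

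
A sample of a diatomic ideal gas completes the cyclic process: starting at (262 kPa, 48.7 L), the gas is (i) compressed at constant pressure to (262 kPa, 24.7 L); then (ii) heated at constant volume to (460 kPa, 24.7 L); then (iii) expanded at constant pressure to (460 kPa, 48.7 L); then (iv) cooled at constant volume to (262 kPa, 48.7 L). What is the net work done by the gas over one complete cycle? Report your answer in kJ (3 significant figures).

Constant-volume legs do no work.
W(i) = (262)(24.7 − 48.7) = -6288 J; W(iii) = (460)(48.7 − 24.7) = 11040 J.
W_net = -6288 + 11040 = 4752 J (the clockwise enclosed area).

W_net ≈ 4.75 kJ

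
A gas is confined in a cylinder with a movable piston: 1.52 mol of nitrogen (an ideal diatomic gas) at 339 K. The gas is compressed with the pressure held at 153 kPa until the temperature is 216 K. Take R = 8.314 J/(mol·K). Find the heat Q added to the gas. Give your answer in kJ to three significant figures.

Q ≈ -5.44 kJ

Isobaric: W = nRΔT = (1.52)(8.314)(-123) = -1554 J.
ΔU = nCᵥΔT with Cᵥ = 5R/2: ΔU = (1.52)(20.79)(-123) = -3886 J.
Q = ΔU + W = -3886 − 1554 = -5440 J.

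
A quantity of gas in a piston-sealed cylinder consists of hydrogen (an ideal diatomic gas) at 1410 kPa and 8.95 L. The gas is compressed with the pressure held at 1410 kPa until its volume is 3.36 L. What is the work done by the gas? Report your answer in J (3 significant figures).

Isobaric: W = P ΔV.
W = (1410 kPa)(3.36 − 8.95 L) = (1410)(-5.59) = -7882 J.

W ≈ -7880 J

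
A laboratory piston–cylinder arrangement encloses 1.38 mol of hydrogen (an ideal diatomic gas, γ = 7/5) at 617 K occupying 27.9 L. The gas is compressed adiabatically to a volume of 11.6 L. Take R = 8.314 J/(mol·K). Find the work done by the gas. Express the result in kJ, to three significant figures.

W ≈ -7.44 kJ

Adiabatic: TV^(γ−1) = const with γ = 7/5.
T₂ = T₁ (V₁/V₂)^(γ−1) = 617 × (27.9/11.6)^0.4 = 617 × 1.421 = 876.5 K.
W_by = nCᵥ(T₁ − T₂) = (1.38)(20.79)(617 − 876.5) = -7443 J.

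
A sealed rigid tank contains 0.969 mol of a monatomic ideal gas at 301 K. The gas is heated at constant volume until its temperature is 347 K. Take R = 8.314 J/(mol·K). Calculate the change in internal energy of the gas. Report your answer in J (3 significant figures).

ΔU ≈ 556 J

Constant volume ⇒ W = 0, so Q = ΔU = nCᵥΔT with Cᵥ = 3R/2 = 12.47 J/(mol·K).
ΔU = (0.969)(12.47)(347 − 301) = 555.9 J.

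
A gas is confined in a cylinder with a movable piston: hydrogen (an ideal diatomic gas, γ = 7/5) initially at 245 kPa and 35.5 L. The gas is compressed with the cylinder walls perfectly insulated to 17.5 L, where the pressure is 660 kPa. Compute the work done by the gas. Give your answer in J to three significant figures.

W ≈ -7130 J

Adiabatic: W = (P₁V₁ − P₂V₂)/(γ − 1) with γ = 7/5.
P₁V₁ = 8698 J, P₂V₂ = 11550 J.
W = (8698 − 11550) / 0.4 = -7131 J.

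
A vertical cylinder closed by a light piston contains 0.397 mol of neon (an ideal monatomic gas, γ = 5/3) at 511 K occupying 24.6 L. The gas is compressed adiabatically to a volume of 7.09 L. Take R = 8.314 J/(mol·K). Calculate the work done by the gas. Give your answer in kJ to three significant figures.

Adiabatic: TV^(γ−1) = const with γ = 5/3.
T₂ = T₁ (V₁/V₂)^(γ−1) = 511 × (24.6/7.09)^0.667 = 511 × 2.292 = 1171 K.
W_by = nCᵥ(T₁ − T₂) = (0.397)(12.47)(511 − 1171) = -3268 J.

W ≈ -3.27 kJ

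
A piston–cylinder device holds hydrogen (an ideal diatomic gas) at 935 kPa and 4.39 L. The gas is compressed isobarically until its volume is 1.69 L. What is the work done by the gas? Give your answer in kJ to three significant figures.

Isobaric: W = P ΔV.
W = (935 kPa)(1.69 − 4.39 L) = (935)(-2.7) = -2524 J.

W ≈ -2.52 kJ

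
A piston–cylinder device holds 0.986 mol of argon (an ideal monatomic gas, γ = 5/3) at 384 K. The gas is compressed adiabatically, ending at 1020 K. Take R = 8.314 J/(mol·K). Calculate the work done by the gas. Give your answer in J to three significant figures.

Adiabatic ⇒ Q = 0, so W_by = −ΔU = nCᵥ(T₁ − T₂).
Cᵥ = 3R/2 = 12.47 J/(mol·K).
W = (0.986)(12.47)(384 − 1020) = -7821 J.

W ≈ -7820 J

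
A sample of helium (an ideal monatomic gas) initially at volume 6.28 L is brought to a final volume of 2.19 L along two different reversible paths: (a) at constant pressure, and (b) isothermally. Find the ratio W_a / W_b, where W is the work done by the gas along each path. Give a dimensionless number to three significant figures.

Path (a) isobaric: W = P₁(V₂ − V₁) → W_a/(P₁V₁) = -0.6513.
Path (b) isothermal: W = P₁V₁ ln(V₂/V₁) → W_b/(P₁V₁) = -1.053.
W_a / W_b = -0.6513 / -1.053 = 0.6182.

W_a / W_b ≈ 0.618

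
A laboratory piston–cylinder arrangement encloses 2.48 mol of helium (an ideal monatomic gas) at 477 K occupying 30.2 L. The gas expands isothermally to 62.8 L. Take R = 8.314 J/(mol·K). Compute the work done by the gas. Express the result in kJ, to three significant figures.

W ≈ 7.20 kJ

Isothermal: W = nRT ln(V₂/V₁).
W = (2.48)(8.314)(477) × ln(62.8/30.2)
  = 9835 × 0.7321
W_by_gas = 7200 J.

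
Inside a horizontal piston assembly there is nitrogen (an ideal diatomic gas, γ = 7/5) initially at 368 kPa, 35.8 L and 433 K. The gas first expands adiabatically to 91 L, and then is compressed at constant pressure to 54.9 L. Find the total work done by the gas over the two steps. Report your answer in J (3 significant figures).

W_total ≈ 6660 J

Step 1 (adiabatic): W = (P₁V₁ − P₂V₂)/(γ−1) = (13174 − 9071)/0.4 = 10258 J.
After step 1: P = 99.68 kPa, V = 91 L, T = 298.1 K.
Step 2 (isobaric): W = PΔV = (99.68 kPa)(54.9 − 91 L) = -3599 J.
W_total = 10258 − 3599 = 6659 J.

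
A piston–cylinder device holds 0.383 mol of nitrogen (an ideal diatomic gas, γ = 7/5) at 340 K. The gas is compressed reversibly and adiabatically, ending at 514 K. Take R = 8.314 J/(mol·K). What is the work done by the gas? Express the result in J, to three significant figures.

W ≈ -1390 J

Adiabatic ⇒ Q = 0, so W_by = −ΔU = nCᵥ(T₁ − T₂).
Cᵥ = 5R/2 = 20.79 J/(mol·K).
W = (0.383)(20.79)(340 − 514) = -1385 J.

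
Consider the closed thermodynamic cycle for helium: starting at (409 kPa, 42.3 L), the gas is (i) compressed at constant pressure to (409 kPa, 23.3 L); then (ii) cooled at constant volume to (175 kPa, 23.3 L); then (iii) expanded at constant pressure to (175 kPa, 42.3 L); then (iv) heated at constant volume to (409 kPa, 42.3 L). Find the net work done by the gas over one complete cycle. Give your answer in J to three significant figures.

Constant-volume legs do no work.
W(i) = (409)(23.3 − 42.3) = -7771 J; W(iii) = (175)(42.3 − 23.3) = 3325 J.
W_net = -7771 + 3325 = -4446 J (the counter-clockwise enclosed area).

W_net ≈ -4450 J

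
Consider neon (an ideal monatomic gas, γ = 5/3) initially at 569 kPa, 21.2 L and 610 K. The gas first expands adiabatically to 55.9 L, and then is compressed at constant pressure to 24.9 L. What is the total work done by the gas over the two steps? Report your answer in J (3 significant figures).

W_total ≈ 5110 J

Step 1 (adiabatic): W = (P₁V₁ − P₂V₂)/(γ−1) = (12063 − 6320)/0.667 = 8614 J.
After step 1: P = 113.1 kPa, V = 55.9 L, T = 319.6 K.
Step 2 (isobaric): W = PΔV = (113.1 kPa)(24.9 − 55.9 L) = -3505 J.
W_total = 8614 − 3505 = 5109 J.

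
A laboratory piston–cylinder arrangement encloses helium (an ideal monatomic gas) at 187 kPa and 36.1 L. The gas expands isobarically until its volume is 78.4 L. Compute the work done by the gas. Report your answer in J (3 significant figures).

Isobaric: W = P ΔV.
W = (187 kPa)(78.4 − 36.1 L) = (187)(42.3) = 7910 J.

W ≈ 7910 J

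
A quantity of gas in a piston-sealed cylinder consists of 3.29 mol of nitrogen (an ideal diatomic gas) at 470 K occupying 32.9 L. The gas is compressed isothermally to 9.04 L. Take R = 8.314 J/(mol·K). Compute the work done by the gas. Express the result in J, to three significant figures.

W ≈ -16600 J

Isothermal: W = nRT ln(V₂/V₁).
W = (3.29)(8.314)(470) × ln(9.04/32.9)
  = 12856 × -1.292
W_by_gas = -16607 J.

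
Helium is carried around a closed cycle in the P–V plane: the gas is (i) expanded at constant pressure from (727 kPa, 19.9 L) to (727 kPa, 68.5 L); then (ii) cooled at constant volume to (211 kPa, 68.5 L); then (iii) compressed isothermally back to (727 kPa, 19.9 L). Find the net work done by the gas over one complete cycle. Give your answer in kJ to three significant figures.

W_net ≈ 17.5 kJ

Leg (i): W = PΔV = (727)(68.5 − 19.9) = 35332 J.
Leg (ii): W = 0.
Leg (iii): W = PᵢVᵢ ln(V_f/Vᵢ) = (14454) ln(19.9/68.5) = -17866 J.
W_net = 35332 − 17866 = 17466 J.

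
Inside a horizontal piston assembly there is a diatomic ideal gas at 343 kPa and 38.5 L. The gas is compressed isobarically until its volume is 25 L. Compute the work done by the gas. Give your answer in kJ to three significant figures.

W ≈ -4.63 kJ

Isobaric: W = P ΔV.
W = (343 kPa)(25 − 38.5 L) = (343)(-13.5) = -4630 J.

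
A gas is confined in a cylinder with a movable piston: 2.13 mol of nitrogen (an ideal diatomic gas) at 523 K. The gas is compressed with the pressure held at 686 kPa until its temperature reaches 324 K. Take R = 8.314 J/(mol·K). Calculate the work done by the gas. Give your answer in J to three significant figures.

Isobaric: W = P ΔV = nR ΔT.
W = (2.13)(8.314)(324 − 523) = -3524 J.

W ≈ -3520 J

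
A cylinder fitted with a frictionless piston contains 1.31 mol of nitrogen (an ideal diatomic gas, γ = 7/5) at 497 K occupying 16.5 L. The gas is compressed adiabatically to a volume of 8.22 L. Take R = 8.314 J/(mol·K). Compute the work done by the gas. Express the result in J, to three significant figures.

W ≈ -4350 J

Adiabatic: TV^(γ−1) = const with γ = 7/5.
T₂ = T₁ (V₁/V₂)^(γ−1) = 497 × (16.5/8.22)^0.4 = 497 × 1.321 = 656.8 K.
W_by = nCᵥ(T₁ − T₂) = (1.31)(20.79)(497 − 656.8) = -4350 J.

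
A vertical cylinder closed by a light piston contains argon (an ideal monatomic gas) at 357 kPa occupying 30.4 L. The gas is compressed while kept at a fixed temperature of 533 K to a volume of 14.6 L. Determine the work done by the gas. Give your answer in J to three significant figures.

W ≈ -7960 J

Isothermal: W = nRT ln(V₂/V₁) = P₁V₁ ln(V₂/V₁).
P₁V₁ = (357 kPa)(30.4 L) = 10853 J.
W = 10853 × ln(14.6/30.4) = 10853 × -0.7334
W_by_gas = -7960 J.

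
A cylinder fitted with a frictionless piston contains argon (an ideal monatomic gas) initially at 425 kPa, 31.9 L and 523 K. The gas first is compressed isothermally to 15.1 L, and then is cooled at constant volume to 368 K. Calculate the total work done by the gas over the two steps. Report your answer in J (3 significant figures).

W_total ≈ -10100 J

Step 1 (isothermal): W = P₁V₁ ln(V₂/V₁) = (13558) ln(15.1/31.9) = -10140 J.
Step 2 (isochoric): W = 0 (constant volume).
W_total = -10140 + 0 = -10140 J.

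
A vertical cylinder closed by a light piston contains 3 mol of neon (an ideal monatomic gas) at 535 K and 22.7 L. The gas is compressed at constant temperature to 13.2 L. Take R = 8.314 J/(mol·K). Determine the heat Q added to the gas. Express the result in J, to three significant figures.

Q ≈ -7230 J

Isothermal ⇒ ΔU = 0, so Q = W = nRT ln(V₂/V₁).
Q = (3)(8.314)(535) ln(13.2/22.7) = 13344 × -0.5421 = -7234 J.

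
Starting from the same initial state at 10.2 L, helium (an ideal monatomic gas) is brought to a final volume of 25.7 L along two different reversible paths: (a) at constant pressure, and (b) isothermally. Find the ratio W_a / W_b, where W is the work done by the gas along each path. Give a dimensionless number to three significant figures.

Path (a) isobaric: W = P₁(V₂ − V₁) → W_a/(P₁V₁) = 1.52.
Path (b) isothermal: W = P₁V₁ ln(V₂/V₁) → W_b/(P₁V₁) = 0.9241.
W_a / W_b = 1.52 / 0.9241 = 1.644.

W_a / W_b ≈ 1.64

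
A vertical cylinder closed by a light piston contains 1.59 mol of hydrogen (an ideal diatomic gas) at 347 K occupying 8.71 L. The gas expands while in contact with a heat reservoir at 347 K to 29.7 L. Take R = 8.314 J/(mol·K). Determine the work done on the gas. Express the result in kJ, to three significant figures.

W ≈ -5.63 kJ

Isothermal: W = nRT ln(V₂/V₁).
W = (1.59)(8.314)(347) × ln(29.7/8.71)
  = 4587 × 1.227
W_by_gas = 5627 J; work on gas = −W_by = -5627 J.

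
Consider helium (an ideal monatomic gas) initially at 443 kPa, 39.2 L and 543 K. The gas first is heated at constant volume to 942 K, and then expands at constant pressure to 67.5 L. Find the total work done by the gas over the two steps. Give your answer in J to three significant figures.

Step 1 (isochoric): W = 0 (constant volume).
After step 1: P = 768.5 kPa (V unchanged).
Step 2 (isobaric): W = PΔV = (768.5 kPa)(67.5 − 39.2 L) = 21749 J.
W_total = 0 + 21749 = 21749 J.

W_total ≈ 21700 J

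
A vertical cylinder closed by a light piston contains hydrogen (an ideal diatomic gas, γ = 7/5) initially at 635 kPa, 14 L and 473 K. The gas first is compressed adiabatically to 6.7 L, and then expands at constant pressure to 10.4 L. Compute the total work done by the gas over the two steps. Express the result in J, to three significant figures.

W_total ≈ -1030 J

Step 1 (adiabatic): W = (P₁V₁ − P₂V₂)/(γ−1) = (8890 − 11938)/0.4 = -7619 J.
After step 1: P = 1782 kPa, V = 6.7 L, T = 635.2 K.
Step 2 (isobaric): W = PΔV = (1782 kPa)(10.4 − 6.7 L) = 6592 J.
W_total = -7619 + 6592 = -1027 J.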